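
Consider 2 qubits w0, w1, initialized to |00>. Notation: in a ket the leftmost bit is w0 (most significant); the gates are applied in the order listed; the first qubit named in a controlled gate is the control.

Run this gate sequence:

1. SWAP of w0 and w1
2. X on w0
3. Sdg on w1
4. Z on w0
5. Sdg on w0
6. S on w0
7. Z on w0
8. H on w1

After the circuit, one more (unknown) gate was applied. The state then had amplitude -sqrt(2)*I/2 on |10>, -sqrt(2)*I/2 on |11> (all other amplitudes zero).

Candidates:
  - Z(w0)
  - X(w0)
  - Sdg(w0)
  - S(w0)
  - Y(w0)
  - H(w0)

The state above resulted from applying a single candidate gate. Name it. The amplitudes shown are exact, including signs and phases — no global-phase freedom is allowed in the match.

The applied gate was Sdg(w0). Key observation: steps 4-7 multiply out to the identity, so the circuit reduces to the remaining gates.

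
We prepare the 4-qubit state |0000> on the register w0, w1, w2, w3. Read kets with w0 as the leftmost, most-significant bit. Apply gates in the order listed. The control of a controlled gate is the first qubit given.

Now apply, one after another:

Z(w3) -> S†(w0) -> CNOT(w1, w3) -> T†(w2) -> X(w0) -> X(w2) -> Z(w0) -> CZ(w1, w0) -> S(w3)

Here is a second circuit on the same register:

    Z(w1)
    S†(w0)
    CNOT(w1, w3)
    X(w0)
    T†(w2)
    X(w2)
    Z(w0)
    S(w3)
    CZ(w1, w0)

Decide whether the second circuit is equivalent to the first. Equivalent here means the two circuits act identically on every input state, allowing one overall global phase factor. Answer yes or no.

No, they are not equivalent — no single phase factor reconciles the two unitaries.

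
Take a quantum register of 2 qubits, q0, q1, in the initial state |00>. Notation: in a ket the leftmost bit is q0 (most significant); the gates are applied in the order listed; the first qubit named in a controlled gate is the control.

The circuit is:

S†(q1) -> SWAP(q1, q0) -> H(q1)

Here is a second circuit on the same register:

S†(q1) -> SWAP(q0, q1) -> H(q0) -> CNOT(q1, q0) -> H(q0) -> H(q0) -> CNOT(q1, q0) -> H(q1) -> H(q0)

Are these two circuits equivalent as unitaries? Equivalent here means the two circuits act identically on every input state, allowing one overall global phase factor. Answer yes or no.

Yes: on every input state the two circuits agree up to one overall phase factor.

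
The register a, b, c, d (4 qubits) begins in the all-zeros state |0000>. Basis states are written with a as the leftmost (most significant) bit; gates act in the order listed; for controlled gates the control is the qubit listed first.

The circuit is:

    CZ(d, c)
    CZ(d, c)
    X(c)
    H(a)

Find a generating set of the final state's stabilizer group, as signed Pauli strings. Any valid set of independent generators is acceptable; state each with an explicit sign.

One valid set of independent stabilizer generators is +XIII, +IZII, -IIZI, +IIIZ (any independent generating set of the same group is equally correct). Key observation: gates 1-2 undo each other exactly, leaving only the rest of the circuit to track.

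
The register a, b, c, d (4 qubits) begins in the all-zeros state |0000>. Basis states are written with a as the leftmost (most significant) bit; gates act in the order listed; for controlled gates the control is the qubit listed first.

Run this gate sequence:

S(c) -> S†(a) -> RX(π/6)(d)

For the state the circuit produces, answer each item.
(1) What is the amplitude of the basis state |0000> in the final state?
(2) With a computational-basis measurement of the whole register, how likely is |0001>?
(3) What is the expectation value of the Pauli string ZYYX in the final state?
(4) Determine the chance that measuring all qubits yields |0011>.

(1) The final state's coefficient on |0000> equals sqrt(2)/4 + sqrt(6)/4.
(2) Outcome |0001> occurs with probability 1/2 - sqrt(3)/4.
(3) The observable ZYYX averages to 0.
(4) The probability of measuring |0011> is 0.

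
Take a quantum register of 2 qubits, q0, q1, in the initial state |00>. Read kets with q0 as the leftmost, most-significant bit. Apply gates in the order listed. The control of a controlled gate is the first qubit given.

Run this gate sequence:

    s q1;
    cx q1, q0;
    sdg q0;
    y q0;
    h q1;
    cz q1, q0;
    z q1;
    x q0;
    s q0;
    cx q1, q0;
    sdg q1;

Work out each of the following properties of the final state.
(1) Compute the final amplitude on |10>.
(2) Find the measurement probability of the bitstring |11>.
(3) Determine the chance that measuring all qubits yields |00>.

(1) The amplitude on |10> is 0.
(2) Outcome |11> occurs with probability 1/2.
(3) Outcome |00> occurs with probability 1/2.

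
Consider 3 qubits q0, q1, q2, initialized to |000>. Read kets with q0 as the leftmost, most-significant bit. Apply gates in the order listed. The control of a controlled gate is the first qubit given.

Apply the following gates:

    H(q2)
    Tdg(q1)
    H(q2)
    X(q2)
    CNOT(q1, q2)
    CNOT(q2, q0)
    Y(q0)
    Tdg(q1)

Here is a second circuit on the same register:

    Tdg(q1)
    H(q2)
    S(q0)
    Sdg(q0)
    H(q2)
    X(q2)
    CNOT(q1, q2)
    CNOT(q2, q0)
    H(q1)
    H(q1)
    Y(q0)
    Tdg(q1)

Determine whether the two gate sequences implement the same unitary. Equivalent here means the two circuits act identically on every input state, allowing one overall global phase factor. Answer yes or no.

Yes, they are equivalent — the unitaries differ by at most a global phase.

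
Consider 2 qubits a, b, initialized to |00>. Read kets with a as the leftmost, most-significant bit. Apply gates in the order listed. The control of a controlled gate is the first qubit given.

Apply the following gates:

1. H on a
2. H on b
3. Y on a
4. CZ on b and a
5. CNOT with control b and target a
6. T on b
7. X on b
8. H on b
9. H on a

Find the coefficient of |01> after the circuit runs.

The final state's coefficient on |01> equals -exp(3*I*pi/4)/2.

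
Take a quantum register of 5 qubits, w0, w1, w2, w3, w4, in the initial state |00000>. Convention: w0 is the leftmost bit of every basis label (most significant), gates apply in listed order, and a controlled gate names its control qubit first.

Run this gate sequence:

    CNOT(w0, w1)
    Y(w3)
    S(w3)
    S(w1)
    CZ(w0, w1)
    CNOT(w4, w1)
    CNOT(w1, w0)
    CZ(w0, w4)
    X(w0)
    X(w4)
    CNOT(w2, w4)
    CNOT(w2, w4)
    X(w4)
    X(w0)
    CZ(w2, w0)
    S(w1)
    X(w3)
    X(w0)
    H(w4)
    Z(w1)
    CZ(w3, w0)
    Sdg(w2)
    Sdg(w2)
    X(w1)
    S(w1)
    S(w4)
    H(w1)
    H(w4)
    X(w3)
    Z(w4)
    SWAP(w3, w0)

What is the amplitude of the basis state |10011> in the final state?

The final state's coefficient on |10011> equals sqrt(2)*(1 + I)/4. Key observation: gates 9-14 undo each other exactly, leaving only the rest of the circuit to track.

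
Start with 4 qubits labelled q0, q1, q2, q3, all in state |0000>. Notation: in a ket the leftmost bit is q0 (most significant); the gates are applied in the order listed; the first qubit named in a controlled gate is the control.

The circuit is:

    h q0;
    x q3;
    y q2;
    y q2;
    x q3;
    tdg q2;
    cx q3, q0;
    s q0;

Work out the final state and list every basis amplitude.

After the circuit, the state carries amplitude sqrt(2)/2 on |0000>, sqrt(2)*I/2 on |1000>, and 0 on every other basis state. Key observation: gates 2-5 undo each other exactly, leaving only the rest of the circuit to track.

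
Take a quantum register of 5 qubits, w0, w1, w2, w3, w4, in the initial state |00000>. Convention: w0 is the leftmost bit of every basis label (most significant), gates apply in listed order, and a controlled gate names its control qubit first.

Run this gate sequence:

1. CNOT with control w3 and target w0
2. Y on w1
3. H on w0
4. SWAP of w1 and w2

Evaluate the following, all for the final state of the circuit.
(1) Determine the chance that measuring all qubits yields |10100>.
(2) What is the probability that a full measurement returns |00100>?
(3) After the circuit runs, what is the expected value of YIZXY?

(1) A full measurement returns |10100> with probability 1/2.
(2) The probability of measuring |00100> is 1/2.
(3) The expectation value of YIZXY is 0.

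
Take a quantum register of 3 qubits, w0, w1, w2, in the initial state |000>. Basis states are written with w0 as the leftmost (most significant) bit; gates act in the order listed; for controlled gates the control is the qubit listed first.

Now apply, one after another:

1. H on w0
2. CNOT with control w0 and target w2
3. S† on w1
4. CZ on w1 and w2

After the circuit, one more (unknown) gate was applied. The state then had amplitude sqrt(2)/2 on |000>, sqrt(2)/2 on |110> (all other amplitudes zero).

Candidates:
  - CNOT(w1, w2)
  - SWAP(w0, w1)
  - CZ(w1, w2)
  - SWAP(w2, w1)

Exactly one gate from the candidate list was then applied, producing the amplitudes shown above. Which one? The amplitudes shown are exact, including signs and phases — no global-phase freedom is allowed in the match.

The unique candidate consistent with the amplitudes is SWAP(w2, w1).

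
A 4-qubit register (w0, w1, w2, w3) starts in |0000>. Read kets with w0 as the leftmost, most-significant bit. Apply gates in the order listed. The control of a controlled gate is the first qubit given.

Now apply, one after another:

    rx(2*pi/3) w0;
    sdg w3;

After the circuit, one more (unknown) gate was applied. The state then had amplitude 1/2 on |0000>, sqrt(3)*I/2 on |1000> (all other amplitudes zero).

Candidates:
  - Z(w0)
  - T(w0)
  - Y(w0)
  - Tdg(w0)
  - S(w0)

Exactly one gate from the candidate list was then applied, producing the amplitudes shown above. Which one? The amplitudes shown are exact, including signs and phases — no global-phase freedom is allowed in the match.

It was Z(w0) that produced the state shown.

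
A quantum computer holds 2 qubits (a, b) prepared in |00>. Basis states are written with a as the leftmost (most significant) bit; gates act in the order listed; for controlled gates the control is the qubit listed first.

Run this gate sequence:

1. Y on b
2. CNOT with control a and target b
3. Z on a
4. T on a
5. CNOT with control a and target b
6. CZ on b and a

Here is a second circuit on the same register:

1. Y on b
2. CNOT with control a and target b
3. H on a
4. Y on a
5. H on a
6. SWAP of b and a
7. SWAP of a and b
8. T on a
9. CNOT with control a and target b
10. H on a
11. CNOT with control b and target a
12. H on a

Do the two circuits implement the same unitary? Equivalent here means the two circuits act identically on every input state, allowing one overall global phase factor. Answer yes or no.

No: there is an input state on which the two circuits produce genuinely different outputs (not merely differing by a phase).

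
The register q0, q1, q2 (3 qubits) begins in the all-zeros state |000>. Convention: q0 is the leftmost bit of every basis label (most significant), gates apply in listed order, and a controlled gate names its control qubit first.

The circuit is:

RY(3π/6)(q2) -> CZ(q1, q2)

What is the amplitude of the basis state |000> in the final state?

The amplitude on |000> is sqrt(2)/2.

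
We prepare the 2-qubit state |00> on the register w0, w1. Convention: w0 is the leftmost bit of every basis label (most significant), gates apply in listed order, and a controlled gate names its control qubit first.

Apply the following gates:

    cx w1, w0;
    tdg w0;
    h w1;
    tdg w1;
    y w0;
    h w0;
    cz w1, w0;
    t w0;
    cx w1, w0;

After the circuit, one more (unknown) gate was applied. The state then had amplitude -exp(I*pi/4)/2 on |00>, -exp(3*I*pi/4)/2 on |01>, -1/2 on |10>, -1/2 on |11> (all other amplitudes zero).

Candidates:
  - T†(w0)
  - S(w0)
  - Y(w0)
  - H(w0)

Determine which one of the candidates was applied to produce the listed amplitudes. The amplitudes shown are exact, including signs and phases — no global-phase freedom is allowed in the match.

It was Y(w0) that produced the state shown.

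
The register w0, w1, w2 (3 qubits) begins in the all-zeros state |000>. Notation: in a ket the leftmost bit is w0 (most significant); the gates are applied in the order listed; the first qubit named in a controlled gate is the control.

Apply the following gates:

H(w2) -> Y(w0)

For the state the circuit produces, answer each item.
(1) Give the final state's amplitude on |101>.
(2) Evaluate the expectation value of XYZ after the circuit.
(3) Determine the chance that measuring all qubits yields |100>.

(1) The amplitude on |101> is sqrt(2)*I/2.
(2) The expectation value of XYZ is 0.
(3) The probability of measuring |100> is 1/2.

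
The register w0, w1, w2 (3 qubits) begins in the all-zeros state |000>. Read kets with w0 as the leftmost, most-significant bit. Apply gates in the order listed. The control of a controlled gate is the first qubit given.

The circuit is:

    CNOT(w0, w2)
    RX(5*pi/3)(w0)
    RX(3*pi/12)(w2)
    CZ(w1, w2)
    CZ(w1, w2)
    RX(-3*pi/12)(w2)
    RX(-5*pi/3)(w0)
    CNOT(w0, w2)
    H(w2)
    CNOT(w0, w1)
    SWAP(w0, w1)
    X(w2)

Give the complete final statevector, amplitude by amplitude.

The resulting statevector has amplitude sqrt(2)/2 on |000>, sqrt(2)/2 on |001>, and 0 on every other basis state. Key observation: the block from step 1 through step 8 cancels to the identity and can be dropped.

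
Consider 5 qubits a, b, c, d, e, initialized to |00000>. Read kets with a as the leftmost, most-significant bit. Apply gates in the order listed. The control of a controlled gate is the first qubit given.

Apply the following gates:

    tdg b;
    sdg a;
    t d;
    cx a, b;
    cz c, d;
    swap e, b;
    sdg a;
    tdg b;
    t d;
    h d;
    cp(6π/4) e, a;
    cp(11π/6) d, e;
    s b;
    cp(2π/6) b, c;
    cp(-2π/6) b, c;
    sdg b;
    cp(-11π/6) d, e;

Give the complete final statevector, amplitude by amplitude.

The resulting statevector has amplitude sqrt(2)/2 on |00000>, sqrt(2)/2 on |00010>, and 0 on every other basis state. Key observation: the block from step 12 through step 17 cancels to the identity and can be dropped.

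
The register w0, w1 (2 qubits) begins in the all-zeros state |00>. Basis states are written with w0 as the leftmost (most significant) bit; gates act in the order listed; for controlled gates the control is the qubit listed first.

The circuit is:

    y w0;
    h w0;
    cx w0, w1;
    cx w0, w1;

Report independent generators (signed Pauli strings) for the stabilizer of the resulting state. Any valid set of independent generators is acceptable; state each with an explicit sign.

The final state is stabilized by the group generated by -XI, +IZ; other independent generating sets are equally valid.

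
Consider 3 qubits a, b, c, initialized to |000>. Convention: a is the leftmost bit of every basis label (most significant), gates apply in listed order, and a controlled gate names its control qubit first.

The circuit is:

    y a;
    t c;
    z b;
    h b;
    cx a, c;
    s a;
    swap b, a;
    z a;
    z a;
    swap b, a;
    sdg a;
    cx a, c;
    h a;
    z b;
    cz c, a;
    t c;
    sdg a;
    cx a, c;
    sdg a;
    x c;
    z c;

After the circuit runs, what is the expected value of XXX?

The observable XXX averages to 1. Key observation: the block from step 5 through step 12 cancels to the identity and can be dropped.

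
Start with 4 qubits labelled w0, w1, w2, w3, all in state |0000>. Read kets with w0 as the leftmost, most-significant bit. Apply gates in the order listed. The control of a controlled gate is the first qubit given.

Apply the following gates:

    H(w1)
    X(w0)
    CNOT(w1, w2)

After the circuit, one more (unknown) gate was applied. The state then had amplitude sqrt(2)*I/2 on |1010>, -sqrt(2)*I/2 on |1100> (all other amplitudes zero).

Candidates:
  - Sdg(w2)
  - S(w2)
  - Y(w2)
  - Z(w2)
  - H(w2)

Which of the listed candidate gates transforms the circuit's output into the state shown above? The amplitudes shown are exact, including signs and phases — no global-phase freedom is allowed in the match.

The unique candidate consistent with the amplitudes is Y(w2).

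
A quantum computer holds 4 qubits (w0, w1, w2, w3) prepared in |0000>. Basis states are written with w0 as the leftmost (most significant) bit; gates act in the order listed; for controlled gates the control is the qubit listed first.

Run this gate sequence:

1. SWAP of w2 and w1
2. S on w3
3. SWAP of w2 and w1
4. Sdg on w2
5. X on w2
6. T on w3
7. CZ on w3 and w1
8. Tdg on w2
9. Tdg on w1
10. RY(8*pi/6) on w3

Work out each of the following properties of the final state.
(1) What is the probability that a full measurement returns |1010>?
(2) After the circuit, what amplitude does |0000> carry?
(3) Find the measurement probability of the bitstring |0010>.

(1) A full measurement returns |1010> with probability 0.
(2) |0000> carries amplitude 0 in the final state.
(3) A full measurement returns |0010> with probability 1/4.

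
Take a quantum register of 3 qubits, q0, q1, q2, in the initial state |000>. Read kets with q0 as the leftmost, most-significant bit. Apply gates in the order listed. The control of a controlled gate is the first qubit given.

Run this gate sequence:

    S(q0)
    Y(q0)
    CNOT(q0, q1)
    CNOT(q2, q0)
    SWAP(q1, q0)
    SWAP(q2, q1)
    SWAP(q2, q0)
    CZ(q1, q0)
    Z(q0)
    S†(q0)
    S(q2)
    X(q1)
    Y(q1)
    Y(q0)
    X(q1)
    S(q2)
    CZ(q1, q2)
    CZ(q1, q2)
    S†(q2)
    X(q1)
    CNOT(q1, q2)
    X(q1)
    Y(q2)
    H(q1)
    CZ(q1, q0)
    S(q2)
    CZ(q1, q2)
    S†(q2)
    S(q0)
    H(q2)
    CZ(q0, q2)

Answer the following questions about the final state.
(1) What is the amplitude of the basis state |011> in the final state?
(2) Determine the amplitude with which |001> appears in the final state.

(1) |011> carries amplitude -1/2 in the final state. Key observation: gates 15-20 undo each other exactly, leaving only the rest of the circuit to track.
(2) The amplitude on |001> is 1/2.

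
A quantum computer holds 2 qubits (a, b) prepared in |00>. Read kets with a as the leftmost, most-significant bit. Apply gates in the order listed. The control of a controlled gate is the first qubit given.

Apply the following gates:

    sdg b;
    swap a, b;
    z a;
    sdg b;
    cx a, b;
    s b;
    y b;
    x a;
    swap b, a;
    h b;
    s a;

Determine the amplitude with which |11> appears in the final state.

The final state's coefficient on |11> equals sqrt(2)/2.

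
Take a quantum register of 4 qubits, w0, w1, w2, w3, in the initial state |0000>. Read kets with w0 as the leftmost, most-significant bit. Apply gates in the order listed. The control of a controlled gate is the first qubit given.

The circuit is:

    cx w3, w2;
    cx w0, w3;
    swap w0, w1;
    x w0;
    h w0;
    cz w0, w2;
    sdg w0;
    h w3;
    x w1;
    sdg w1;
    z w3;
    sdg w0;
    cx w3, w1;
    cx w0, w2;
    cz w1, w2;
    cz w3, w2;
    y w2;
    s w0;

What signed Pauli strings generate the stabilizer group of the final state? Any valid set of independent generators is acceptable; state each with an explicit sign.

The final state is stabilized by the group generated by -XIYI, -IXIX, -ZIZI, -IZIZ; other independent generating sets are equally valid.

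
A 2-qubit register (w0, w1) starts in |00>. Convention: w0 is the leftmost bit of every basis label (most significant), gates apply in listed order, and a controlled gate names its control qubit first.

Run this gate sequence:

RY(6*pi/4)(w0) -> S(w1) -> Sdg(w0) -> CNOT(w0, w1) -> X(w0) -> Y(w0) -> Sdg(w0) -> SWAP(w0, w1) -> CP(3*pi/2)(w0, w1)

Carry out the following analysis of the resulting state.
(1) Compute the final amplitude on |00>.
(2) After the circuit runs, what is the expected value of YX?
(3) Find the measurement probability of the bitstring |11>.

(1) The amplitude on |00> is sqrt(2)*I/2.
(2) In the final state, YX has expectation 1.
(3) Outcome |11> occurs with probability 1/2.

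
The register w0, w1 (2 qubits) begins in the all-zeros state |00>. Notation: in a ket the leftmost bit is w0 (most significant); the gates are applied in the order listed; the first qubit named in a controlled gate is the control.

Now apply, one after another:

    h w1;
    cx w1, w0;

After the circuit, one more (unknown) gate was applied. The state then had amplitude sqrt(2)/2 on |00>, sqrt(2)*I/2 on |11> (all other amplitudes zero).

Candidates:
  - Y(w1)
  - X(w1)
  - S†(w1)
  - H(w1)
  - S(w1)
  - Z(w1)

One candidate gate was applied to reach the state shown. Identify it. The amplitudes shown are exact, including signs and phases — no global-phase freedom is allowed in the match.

The unique candidate consistent with the amplitudes is S(w1).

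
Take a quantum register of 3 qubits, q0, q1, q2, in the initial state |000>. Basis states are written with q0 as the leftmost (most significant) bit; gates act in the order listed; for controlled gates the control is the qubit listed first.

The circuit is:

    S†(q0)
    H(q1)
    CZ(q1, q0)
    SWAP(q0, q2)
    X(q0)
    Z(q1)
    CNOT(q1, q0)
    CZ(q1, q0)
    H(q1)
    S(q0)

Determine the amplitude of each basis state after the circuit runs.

The final amplitudes are -1/2 on |000>, 0 on |001>, 1/2 on |010>, 0 on |011>, I/2 on |100>, 0 on |101>, I/2 on |110>, 0 on |111>.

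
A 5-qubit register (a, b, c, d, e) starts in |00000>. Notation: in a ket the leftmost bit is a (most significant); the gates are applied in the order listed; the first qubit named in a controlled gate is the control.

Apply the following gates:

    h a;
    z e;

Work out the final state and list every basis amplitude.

The resulting statevector has amplitude sqrt(2)/2 on |00000>, sqrt(2)/2 on |10000>, and 0 on every other basis state.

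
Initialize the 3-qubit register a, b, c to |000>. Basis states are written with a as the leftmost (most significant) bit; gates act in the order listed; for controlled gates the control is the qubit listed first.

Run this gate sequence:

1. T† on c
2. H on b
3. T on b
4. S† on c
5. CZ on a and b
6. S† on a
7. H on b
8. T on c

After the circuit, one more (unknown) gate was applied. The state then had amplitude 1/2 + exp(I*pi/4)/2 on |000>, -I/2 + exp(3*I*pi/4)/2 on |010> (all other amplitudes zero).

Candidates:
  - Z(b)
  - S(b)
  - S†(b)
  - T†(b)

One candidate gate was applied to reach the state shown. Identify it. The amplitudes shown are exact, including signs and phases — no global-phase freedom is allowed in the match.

The applied gate was S†(b).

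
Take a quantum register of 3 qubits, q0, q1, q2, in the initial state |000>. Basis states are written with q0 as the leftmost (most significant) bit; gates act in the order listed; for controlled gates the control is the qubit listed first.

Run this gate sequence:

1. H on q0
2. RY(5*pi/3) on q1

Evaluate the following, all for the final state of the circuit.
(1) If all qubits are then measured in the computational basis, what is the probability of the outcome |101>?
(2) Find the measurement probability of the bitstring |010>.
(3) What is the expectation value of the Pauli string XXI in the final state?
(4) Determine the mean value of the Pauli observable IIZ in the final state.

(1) The probability of measuring |101> is 0.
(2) A full measurement returns |010> with probability 1/8.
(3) The expectation value of XXI is -sqrt(3)/2.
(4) The expectation value of IIZ is 1.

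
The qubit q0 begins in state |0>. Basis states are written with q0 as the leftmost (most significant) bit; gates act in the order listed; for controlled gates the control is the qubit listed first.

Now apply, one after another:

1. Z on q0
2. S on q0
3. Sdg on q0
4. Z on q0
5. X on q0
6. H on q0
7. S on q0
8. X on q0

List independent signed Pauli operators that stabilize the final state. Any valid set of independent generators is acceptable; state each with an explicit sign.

The final state is stabilized by the group generated by +Y; other independent generating sets are equally valid. Key observation: gates 1-4 undo each other exactly, leaving only the rest of the circuit to track.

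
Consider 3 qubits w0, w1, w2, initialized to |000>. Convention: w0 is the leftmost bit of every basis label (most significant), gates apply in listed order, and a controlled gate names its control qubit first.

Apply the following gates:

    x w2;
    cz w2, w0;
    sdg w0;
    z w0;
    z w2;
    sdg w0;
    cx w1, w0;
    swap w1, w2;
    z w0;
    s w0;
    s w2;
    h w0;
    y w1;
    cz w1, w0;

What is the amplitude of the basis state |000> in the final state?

The final state's coefficient on |000> equals sqrt(2)*I/2.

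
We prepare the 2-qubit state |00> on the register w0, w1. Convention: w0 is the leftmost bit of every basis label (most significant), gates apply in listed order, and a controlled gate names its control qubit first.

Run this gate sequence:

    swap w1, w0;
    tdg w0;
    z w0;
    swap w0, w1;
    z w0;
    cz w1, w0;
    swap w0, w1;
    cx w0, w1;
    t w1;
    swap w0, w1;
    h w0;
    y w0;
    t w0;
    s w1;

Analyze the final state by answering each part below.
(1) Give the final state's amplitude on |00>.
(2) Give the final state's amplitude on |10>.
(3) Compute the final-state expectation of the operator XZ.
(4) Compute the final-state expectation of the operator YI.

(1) The final state's coefficient on |00> equals -sqrt(2)*I/2.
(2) |10> carries amplitude sqrt(2)*exp(3*I*pi/4)/2 in the final state.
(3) The observable XZ averages to -sqrt(2)/2.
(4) The expectation value of YI is -sqrt(2)/2.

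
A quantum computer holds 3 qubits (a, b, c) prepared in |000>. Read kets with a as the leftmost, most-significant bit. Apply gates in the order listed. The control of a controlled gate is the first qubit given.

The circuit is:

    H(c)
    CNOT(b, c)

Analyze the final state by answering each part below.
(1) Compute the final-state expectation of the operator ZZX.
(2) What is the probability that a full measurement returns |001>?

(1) The expectation value of ZZX is 1.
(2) The probability of measuring |001> is 1/2.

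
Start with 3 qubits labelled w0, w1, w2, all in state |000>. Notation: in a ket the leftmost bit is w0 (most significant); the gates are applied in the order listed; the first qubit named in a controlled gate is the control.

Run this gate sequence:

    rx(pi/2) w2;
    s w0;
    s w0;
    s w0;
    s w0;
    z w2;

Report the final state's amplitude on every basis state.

The resulting statevector has amplitude sqrt(2)/2 on |000>, sqrt(2)*I/2 on |001>, and 0 on every other basis state. Key observation: steps 2-5 multiply out to the identity, so the circuit reduces to the remaining gates.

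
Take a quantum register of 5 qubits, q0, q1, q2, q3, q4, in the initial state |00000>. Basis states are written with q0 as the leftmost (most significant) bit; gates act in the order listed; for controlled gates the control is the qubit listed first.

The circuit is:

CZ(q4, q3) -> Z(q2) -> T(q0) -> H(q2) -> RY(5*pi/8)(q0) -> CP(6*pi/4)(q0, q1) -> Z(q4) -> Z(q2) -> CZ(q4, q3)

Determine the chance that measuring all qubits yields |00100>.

The probability of measuring |00100> is 1/4 - sqrt(2 - sqrt(2))/8.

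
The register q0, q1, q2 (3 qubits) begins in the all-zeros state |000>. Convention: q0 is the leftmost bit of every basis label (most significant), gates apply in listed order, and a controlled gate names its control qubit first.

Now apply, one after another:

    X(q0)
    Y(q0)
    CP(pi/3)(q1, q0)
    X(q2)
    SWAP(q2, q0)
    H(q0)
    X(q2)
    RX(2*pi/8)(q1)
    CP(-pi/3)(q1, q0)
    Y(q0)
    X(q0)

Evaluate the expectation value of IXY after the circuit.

The expectation value of IXY is 0.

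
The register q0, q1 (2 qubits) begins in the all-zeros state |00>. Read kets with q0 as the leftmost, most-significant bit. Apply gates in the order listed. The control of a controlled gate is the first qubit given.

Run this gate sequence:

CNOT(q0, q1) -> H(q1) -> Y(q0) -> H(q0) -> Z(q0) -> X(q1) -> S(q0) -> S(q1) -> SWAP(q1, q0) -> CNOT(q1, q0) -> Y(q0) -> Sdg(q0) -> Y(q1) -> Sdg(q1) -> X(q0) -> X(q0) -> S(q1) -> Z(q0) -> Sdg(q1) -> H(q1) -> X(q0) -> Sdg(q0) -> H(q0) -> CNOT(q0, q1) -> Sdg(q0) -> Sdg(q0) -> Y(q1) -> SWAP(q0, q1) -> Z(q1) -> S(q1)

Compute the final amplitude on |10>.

The final state's coefficient on |10> equals 1/2 + I/2. Key observation: gates 14-17 undo each other exactly, leaving only the rest of the circuit to track.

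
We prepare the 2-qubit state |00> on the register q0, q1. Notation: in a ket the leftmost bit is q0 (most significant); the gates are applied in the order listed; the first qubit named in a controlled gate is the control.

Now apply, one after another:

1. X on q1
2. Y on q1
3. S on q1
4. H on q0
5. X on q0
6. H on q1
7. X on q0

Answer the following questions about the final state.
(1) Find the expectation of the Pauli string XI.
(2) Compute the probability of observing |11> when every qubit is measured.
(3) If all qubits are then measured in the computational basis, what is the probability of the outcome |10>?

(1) In the final state, XI has expectation 1.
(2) The probability of measuring |11> is 1/4.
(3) Outcome |10> occurs with probability 1/4.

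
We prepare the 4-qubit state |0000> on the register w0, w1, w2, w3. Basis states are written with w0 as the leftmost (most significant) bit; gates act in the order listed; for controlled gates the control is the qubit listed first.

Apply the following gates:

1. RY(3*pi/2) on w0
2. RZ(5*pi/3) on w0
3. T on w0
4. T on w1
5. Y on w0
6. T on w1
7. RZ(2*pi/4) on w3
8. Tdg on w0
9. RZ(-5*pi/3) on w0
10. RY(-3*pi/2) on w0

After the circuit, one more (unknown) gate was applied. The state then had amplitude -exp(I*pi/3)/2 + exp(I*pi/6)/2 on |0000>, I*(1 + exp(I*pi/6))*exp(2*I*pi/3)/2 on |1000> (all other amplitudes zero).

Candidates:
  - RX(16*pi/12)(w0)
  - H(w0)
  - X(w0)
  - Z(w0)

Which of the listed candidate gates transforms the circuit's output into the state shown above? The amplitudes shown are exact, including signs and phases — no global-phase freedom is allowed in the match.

The applied gate was Z(w0).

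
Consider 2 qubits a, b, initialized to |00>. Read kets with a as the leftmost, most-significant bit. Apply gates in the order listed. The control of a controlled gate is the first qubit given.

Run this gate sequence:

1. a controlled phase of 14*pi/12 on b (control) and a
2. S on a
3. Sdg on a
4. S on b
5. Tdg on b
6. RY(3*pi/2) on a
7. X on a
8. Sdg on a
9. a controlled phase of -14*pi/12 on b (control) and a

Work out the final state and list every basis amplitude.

After the circuit, the state carries amplitude sqrt(2)/2 on |00>, 0 on |01>, sqrt(2)*I/2 on |10>, 0 on |11>.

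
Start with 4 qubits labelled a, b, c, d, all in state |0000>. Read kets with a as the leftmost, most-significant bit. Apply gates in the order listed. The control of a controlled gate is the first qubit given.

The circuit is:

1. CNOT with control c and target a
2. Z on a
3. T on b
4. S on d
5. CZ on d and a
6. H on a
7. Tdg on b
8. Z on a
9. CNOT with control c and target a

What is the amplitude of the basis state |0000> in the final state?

The amplitude on |0000> is sqrt(2)/2.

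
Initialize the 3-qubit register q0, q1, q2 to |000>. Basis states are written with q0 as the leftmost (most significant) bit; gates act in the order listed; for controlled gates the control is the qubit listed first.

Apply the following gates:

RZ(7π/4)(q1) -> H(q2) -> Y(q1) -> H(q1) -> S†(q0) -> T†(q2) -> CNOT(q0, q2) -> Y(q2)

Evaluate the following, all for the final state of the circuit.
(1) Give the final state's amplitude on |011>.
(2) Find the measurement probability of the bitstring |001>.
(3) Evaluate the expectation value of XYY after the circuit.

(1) |011> carries amplitude -exp(I*pi/8)/2 in the final state.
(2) A full measurement returns |001> with probability 1/4.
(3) The expectation value of XYY is 0.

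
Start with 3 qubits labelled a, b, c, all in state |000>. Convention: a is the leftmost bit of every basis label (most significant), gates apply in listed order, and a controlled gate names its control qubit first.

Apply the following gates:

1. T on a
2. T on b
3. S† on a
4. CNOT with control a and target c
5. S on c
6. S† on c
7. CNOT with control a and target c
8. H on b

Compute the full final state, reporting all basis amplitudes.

After the circuit, the state carries amplitude sqrt(2)/2 on |000>, sqrt(2)/2 on |010>, and 0 on every other basis state. Key observation: gates 4-7 undo each other exactly, leaving only the rest of the circuit to track.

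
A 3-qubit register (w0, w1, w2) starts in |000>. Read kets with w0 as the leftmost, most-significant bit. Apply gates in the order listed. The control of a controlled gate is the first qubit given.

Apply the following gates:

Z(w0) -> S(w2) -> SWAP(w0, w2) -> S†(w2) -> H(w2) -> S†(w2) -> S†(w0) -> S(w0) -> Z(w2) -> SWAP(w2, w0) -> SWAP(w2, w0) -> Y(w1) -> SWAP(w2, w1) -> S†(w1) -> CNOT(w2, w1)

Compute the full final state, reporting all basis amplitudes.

After the circuit, the state carries amplitude sqrt(2)*I/2 on |001>, sqrt(2)*I/2 on |011>, and 0 on every other basis state.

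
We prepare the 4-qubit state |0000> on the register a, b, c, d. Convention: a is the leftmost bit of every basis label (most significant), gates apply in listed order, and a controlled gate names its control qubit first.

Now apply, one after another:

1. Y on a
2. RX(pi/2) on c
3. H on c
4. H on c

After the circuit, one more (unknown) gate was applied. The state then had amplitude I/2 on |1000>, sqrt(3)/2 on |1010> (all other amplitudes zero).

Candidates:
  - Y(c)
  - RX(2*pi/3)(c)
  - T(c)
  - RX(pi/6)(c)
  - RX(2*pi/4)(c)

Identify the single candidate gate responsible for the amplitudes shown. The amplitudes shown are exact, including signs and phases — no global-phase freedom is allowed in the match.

The unique candidate consistent with the amplitudes is RX(pi/6)(c). Key observation: steps 3-4 multiply out to the identity, so the circuit reduces to the remaining gates.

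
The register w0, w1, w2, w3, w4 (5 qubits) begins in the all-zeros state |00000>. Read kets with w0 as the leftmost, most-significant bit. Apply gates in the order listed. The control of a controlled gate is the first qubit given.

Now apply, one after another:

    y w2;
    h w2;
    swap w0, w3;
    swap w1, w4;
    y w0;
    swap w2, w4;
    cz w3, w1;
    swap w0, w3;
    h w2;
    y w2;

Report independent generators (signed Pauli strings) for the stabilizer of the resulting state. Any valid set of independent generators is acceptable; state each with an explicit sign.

One valid set of independent stabilizer generators is -IIXII, -IIIIX, +ZIIII, +IZIII, -IIIZI (any independent generating set of the same group is equally correct).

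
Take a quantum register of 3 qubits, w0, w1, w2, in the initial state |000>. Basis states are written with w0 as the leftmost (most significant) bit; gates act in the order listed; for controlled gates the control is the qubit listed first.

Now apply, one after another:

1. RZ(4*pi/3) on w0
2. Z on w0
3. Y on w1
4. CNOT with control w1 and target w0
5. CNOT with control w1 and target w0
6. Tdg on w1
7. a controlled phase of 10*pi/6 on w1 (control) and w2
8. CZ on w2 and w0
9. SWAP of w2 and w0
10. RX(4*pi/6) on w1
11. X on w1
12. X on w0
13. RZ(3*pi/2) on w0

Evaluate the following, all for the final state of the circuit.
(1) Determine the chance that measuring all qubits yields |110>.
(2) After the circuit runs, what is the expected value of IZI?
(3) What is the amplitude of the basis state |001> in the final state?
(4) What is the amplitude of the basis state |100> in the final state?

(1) A full measurement returns |110> with probability 3/4. Key observation: the block from step 4 through step 5 cancels to the identity and can be dropped.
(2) The expectation value of IZI is -1/2.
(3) |001> carries amplitude 0 in the final state.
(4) The final state's coefficient on |100> equals exp(I*pi/3)/2.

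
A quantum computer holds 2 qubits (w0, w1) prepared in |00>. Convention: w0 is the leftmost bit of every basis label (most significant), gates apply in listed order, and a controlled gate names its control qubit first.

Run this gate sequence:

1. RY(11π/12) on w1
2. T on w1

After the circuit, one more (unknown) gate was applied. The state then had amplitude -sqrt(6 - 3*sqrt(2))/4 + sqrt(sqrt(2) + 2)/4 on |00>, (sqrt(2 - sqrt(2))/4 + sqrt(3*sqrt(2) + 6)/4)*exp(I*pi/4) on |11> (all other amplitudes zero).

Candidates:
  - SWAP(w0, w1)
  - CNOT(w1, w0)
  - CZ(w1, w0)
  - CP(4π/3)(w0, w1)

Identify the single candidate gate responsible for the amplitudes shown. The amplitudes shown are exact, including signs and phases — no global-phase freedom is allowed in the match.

The applied gate was CNOT(w1, w0).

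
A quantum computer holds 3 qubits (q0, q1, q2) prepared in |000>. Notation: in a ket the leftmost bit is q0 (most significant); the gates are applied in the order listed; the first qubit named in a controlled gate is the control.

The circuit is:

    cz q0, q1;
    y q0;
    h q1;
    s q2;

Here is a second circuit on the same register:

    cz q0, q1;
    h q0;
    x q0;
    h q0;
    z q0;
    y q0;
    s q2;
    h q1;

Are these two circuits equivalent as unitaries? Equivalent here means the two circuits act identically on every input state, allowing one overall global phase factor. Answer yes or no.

Yes: on every input state the two circuits agree up to one overall phase factor.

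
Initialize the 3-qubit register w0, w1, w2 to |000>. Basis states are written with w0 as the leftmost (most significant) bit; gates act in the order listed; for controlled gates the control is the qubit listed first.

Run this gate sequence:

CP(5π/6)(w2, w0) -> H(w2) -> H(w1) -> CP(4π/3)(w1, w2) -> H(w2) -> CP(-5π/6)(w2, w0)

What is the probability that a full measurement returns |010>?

A full measurement returns |010> with probability 1/8.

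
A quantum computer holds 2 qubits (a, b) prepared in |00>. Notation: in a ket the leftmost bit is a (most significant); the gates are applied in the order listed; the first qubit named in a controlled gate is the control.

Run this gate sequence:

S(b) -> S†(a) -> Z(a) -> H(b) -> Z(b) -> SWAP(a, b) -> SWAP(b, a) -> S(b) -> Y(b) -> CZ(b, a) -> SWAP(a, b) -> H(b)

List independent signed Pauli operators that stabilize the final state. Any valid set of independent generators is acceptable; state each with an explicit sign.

The stabilizer group can be generated by -YI, +IX, among other valid generating sets.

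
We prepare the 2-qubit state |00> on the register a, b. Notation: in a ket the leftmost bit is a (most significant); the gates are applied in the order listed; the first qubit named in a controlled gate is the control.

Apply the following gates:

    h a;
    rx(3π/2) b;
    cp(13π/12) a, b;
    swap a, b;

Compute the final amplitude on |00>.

|00> carries amplitude -1/2 in the final state.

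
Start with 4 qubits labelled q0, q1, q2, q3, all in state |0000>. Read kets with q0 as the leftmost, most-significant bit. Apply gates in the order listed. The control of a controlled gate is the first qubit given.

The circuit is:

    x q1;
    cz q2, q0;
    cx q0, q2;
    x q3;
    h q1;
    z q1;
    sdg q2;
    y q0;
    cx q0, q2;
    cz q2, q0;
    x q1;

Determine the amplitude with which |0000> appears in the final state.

The amplitude on |0000> is 0.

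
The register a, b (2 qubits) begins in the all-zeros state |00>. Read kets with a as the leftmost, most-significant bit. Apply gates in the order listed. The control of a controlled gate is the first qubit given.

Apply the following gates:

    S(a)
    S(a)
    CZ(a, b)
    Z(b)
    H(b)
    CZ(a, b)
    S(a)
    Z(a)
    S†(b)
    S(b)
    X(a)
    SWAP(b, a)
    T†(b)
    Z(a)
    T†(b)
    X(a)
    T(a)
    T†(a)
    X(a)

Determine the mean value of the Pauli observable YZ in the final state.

The observable YZ averages to 0. Key observation: steps 16-19 multiply out to the identity, so the circuit reduces to the remaining gates.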